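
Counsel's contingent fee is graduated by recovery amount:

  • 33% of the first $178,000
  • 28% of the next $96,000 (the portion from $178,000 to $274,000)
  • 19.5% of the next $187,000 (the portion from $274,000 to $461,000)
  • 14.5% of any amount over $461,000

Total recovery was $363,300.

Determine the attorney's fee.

First $178,000 at 33% = $58,740.00
Next $96,000 at 28% = $26,880.00
Remaining $89,300 at 19.5% = $17,413.50
Fee: $58,740.00 + $26,880.00 + $17,413.50 = $103,033.50

$103,033.50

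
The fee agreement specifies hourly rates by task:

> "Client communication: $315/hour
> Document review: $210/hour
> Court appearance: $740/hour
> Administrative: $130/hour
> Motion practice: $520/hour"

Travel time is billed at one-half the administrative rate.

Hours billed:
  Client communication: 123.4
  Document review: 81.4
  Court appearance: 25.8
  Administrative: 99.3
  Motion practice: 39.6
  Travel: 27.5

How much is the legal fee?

$110,345.50

Client communication: 123.4 × $315 = $38,871.00
Document review: 81.4 × $210 = $17,094.00
Court appearance: 25.8 × $740 = $19,092.00
Administrative: 99.3 × $130 = $12,909.00
Motion practice: 39.6 × $520 = $20,592.00
Subtotal: $38,871.00 + $17,094.00 + $19,092.00 + $12,909.00 + $20,592.00 = $108,558.00
Travel: 27.5 × ($130 ÷ 2) = 27.5 × $65.00 = $1,787.50
Total: $108,558.00 + $1,787.50 = $110,345.50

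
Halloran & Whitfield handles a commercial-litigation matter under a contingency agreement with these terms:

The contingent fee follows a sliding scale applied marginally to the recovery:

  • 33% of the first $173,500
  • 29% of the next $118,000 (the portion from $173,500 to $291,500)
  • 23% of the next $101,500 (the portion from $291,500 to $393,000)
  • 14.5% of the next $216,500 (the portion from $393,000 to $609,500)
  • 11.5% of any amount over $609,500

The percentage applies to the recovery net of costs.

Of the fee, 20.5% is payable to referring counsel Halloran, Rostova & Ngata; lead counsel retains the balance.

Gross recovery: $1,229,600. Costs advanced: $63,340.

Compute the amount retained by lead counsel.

Fee base (net of costs): $1,229,600 − $63,340 = $1,166,260
First $173,500 at 33% = $57,255.00
Next $118,000 at 29% = $34,220.00
Next $101,500 at 23% = $23,345.00
Next $216,500 at 14.5% = $31,392.50
Remaining $556,760 at 11.5% = $64,027.40
Fee: $57,255.00 + $34,220.00 + $23,345.00 + $31,392.50 + $64,027.40 = $210,239.90
Referral share: 20.5% of $210,239.90 = $43,099.18; lead counsel retains $210,239.90 − $43,099.18 = $167,140.72.

$167,140.72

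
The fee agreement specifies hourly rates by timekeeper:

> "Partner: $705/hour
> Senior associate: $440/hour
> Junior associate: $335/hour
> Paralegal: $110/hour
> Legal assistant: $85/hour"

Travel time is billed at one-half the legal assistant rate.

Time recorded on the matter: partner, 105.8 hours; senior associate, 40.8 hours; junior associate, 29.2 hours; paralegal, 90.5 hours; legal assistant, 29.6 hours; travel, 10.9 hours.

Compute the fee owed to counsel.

Partner: 105.8 × $705 = $74,589.00
Senior associate: 40.8 × $440 = $17,952.00
Junior associate: 29.2 × $335 = $9,782.00
Paralegal: 90.5 × $110 = $9,955.00
Legal assistant: 29.6 × $85 = $2,516.00
Subtotal: $74,589.00 + $17,952.00 + $9,782.00 + $9,955.00 + $2,516.00 = $114,794.00
Travel: 10.9 × ($85 ÷ 2) = 10.9 × $42.50 = $463.25
Total: $114,794.00 + $463.25 = $115,257.25

$115,257.25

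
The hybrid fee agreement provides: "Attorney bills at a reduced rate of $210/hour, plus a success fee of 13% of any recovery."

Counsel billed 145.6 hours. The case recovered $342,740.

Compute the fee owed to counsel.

Hourly: 145.6 × $210 = $30,576.00
Success fee: 13% of $342,740 = $44,556.20
Total: $30,576.00 + $44,556.20 = $75,132.20

$75,132.20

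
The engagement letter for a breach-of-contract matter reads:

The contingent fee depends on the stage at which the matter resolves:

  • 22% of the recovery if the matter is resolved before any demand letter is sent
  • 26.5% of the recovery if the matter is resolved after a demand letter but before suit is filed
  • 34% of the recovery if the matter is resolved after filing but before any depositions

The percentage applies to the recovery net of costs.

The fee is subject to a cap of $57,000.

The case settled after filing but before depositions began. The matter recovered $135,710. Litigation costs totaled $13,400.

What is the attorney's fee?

Fee base (net of costs): $135,710 − $13,400 = $122,310
The matter settled after filing but before depositions began, so the 34% rate applies.
$122,310 × 34% = $41,585.40
$41,585.40 is under the $57,000 cap.

$41,585.40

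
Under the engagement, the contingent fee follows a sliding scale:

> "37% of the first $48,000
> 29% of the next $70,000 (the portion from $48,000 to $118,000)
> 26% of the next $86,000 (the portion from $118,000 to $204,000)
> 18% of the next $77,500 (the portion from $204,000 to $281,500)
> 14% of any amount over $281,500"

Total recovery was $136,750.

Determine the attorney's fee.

$42,935.00

First $48,000 at 37% = $17,760.00
Next $70,000 at 29% = $20,300.00
Remaining $18,750 at 26% = $4,875.00
Fee: $17,760.00 + $20,300.00 + $4,875.00 = $42,935.00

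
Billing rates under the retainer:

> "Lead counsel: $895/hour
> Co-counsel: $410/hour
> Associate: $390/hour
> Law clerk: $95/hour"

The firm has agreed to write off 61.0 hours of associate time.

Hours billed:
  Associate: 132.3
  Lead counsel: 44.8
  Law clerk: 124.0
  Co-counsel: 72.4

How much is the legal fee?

$109,367.00

Lead counsel: 44.8 × $895 = $40,096.00
Co-counsel: 72.4 × $410 = $29,684.00
Associate: 132.3 × $390 = $51,597.00
Law clerk: 124.0 × $95 = $11,780.00
Subtotal: $133,157.00
Write-off: 61.0 × $390 = $23,790.00
Total: $133,157.00 − $23,790.00 = $109,367.00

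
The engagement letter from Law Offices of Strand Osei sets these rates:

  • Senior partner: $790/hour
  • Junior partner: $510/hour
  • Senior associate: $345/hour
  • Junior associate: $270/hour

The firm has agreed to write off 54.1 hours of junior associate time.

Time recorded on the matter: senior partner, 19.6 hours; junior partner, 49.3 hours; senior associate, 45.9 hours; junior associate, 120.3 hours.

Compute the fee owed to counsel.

$74,336.50

Senior partner: 19.6 × $790 = $15,484.00
Junior partner: 49.3 × $510 = $25,143.00
Senior associate: 45.9 × $345 = $15,835.50
Junior associate: 120.3 × $270 = $32,481.00
Subtotal: $88,943.50
Write-off: 54.1 × $270 = $14,607.00
Total: $88,943.50 − $14,607.00 = $74,336.50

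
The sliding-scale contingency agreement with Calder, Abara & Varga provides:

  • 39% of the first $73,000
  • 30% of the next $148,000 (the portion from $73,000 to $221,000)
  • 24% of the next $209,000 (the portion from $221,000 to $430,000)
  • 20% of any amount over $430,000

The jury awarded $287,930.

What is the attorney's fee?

$88,933.20

First $73,000 at 39% = $28,470.00
Next $148,000 at 30% = $44,400.00
Remaining $66,930 at 24% = $16,063.20
Fee: $28,470.00 + $44,400.00 + $16,063.20 = $88,933.20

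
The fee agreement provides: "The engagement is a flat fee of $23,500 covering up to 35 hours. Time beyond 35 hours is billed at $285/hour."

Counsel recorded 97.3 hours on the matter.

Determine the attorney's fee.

$41,255.50

Flat fee: $23,500.00
Excess hours: 97.3 − 35 = 62.3
Overrun: 62.3 × $285 = $17,755.50
Total: $23,500.00 + $17,755.50 = $41,255.50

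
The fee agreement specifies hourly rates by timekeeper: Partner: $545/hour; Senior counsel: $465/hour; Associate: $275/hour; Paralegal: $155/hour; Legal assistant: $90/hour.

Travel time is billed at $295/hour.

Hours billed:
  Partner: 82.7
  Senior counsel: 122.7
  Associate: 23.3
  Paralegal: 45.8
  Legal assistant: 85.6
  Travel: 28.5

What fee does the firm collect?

$131,745.00

Partner: 82.7 × $545 = $45,071.50
Senior counsel: 122.7 × $465 = $57,055.50
Associate: 23.3 × $275 = $6,407.50
Paralegal: 45.8 × $155 = $7,099.00
Legal assistant: 85.6 × $90 = $7,704.00
Subtotal: $45,071.50 + $57,055.50 + $6,407.50 + $7,099.00 + $7,704.00 = $123,337.50
Travel: 28.5 × $295 = $8,407.50
Total: $123,337.50 + $8,407.50 = $131,745.00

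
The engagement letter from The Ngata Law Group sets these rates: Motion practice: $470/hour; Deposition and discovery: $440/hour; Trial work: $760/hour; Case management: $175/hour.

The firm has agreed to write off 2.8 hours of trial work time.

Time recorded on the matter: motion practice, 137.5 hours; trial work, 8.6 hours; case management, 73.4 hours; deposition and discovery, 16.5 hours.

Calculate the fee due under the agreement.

Motion practice: 137.5 × $470 = $64,625.00
Deposition and discovery: 16.5 × $440 = $7,260.00
Trial work: 8.6 × $760 = $6,536.00
Case management: 73.4 × $175 = $12,845.00
Subtotal: $91,266.00
Write-off: 2.8 × $760 = $2,128.00
Total: $91,266.00 − $2,128.00 = $89,138.00

$89,138.00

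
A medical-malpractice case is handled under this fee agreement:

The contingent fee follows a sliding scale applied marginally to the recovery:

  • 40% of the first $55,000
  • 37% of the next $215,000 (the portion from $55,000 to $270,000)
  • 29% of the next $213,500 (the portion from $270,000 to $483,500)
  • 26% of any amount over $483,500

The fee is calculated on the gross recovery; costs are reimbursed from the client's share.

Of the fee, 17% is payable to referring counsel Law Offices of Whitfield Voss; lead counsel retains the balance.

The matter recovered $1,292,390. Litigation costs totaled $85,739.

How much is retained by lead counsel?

Fee base is the gross recovery, $1,292,390; costs are reimbursed separately.
First $55,000 at 40% = $22,000.00
Next $215,000 at 37% = $79,550.00
Next $213,500 at 29% = $61,915.00
Remaining $808,890 at 26% = $210,311.40
Fee: $22,000.00 + $79,550.00 + $61,915.00 + $210,311.40 = $373,776.40
Referral share: 17% of $373,776.40 = $63,541.99; lead counsel retains $373,776.40 − $63,541.99 = $310,234.41.

$310,234.41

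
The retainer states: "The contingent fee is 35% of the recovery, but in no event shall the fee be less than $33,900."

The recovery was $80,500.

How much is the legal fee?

$33,900.00

35% of $80,500 = $28,175.00
That is below the $33,900 minimum, so the minimum applies.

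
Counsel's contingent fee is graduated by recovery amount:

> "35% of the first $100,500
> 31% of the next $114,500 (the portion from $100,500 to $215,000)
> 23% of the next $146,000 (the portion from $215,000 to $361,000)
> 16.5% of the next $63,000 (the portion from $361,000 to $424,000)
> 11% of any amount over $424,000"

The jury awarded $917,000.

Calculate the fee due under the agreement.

First $100,500 at 35% = $35,175.00
Next $114,500 at 31% = $35,495.00
Next $146,000 at 23% = $33,580.00
Next $63,000 at 16.5% = $10,395.00
Remaining $493,000 at 11% = $54,230.00
Fee: $35,175.00 + $35,495.00 + $33,580.00 + $10,395.00 + $54,230.00 = $168,875.00

$168,875.00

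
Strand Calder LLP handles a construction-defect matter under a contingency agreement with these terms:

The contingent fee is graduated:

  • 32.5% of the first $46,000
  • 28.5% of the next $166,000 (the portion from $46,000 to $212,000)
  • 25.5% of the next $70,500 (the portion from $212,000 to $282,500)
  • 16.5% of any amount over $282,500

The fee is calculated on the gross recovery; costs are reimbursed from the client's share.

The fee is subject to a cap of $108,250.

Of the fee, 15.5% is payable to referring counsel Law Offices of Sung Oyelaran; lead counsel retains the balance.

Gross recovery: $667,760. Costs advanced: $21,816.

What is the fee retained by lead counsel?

$91,471.25

Fee base is the gross recovery, $667,760; costs are reimbursed separately.
First $46,000 at 32.5% = $14,950.00
Next $166,000 at 28.5% = $47,310.00
Next $70,500 at 25.5% = $17,977.50
Remaining $385,260 at 16.5% = $63,567.90
Fee: $14,950.00 + $47,310.00 + $17,977.50 + $63,567.90 = $143,805.40
$143,805.40 exceeds the $108,250 cap, so the fee is capped at $108,250.00.
Referral share: 15.5% of $108,250.00 = $16,778.75; lead counsel retains $108,250.00 − $16,778.75 = $91,471.25.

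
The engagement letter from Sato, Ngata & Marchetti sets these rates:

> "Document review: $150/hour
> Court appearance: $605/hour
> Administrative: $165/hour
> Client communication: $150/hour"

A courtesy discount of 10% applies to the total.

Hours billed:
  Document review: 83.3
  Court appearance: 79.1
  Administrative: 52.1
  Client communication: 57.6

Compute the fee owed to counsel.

$69,828.30

Document review: 83.3 × $150 = $12,495.00
Court appearance: 79.1 × $605 = $47,855.50
Administrative: 52.1 × $165 = $8,596.50
Client communication: 57.6 × $150 = $8,640.00
Subtotal: $77,587.00
Less 10% discount: −$7,758.70
Total: $77,587.00 − $7,758.70 = $69,828.30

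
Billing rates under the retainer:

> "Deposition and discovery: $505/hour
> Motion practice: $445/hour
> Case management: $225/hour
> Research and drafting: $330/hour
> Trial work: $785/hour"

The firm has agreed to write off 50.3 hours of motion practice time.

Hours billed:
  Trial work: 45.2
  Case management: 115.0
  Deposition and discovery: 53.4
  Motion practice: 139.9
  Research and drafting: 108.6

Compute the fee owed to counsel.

$164,034.00

Deposition and discovery: 53.4 × $505 = $26,967.00
Motion practice: 139.9 × $445 = $62,255.50
Case management: 115.0 × $225 = $25,875.00
Research and drafting: 108.6 × $330 = $35,838.00
Trial work: 45.2 × $785 = $35,482.00
Subtotal: $186,417.50
Write-off: 50.3 × $445 = $22,383.50
Total: $186,417.50 − $22,383.50 = $164,034.00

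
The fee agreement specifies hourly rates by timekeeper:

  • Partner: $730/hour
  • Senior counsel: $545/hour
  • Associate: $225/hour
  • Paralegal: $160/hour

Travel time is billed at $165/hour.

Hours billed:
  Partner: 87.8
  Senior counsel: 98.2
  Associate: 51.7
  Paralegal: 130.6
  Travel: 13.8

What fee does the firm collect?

$152,418.50

Partner: 87.8 × $730 = $64,094.00
Senior counsel: 98.2 × $545 = $53,519.00
Associate: 51.7 × $225 = $11,632.50
Paralegal: 130.6 × $160 = $20,896.00
Subtotal: $64,094.00 + $53,519.00 + $11,632.50 + $20,896.00 = $150,141.50
Travel: 13.8 × $165 = $2,277.00
Total: $150,141.50 + $2,277.00 = $152,418.50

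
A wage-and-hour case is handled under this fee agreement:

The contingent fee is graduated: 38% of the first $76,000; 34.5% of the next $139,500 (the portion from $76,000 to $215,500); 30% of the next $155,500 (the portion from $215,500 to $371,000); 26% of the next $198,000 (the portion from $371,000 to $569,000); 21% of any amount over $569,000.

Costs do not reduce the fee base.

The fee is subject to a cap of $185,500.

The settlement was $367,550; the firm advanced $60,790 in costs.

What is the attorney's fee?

Fee base is the gross recovery, $367,550; costs are reimbursed separately.
First $76,000 at 38% = $28,880.00
Next $139,500 at 34.5% = $48,127.50
Remaining $152,050 at 30% = $45,615.00
Fee: $28,880.00 + $48,127.50 + $45,615.00 = $122,622.50
$122,622.50 is under the $185,500 cap.

$122,622.50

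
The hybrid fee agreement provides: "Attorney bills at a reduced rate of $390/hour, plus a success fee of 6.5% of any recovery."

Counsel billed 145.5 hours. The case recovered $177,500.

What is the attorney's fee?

$68,282.50

Hourly: 145.5 × $390 = $56,745.00
Success fee: 6.5% of $177,500 = $11,537.50
Total: $56,745.00 + $11,537.50 = $68,282.50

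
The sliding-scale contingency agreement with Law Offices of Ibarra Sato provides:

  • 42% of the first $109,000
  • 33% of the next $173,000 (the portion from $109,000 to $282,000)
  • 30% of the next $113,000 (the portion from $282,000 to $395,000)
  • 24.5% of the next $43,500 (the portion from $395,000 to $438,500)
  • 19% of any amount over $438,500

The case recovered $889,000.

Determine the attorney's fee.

$233,022.50

First $109,000 at 42% = $45,780.00
Next $173,000 at 33% = $57,090.00
Next $113,000 at 30% = $33,900.00
Next $43,500 at 24.5% = $10,657.50
Remaining $450,500 at 19% = $85,595.00
Fee: $45,780.00 + $57,090.00 + $33,900.00 + $10,657.50 + $85,595.00 = $233,022.50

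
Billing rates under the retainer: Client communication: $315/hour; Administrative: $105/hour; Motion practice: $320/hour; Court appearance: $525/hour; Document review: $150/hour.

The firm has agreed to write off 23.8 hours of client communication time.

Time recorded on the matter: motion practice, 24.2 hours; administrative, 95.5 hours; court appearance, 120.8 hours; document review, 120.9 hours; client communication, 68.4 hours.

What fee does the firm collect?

Client communication: 68.4 × $315 = $21,546.00
Administrative: 95.5 × $105 = $10,027.50
Motion practice: 24.2 × $320 = $7,744.00
Court appearance: 120.8 × $525 = $63,420.00
Document review: 120.9 × $150 = $18,135.00
Subtotal: $120,872.50
Write-off: 23.8 × $315 = $7,497.00
Total: $120,872.50 − $7,497.00 = $113,375.50

$113,375.50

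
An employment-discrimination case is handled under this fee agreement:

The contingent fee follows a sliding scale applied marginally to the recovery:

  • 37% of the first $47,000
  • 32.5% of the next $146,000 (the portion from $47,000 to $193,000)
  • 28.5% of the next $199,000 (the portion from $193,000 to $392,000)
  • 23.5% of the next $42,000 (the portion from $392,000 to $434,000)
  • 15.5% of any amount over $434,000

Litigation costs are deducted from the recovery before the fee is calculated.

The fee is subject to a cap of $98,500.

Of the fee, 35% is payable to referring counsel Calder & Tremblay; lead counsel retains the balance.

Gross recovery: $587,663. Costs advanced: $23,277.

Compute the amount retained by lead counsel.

Fee base (net of costs): $587,663 − $23,277 = $564,386
First $47,000 at 37% = $17,390.00
Next $146,000 at 32.5% = $47,450.00
Next $199,000 at 28.5% = $56,715.00
Next $42,000 at 23.5% = $9,870.00
Remaining $130,386 at 15.5% = $20,209.83
Fee: $17,390.00 + $47,450.00 + $56,715.00 + $9,870.00 + $20,209.83 = $151,634.83
$151,634.83 exceeds the $98,500 cap, so the fee is capped at $98,500.00.
Referral share: 35% of $98,500.00 = $34,475.00; lead counsel retains $98,500.00 − $34,475.00 = $64,025.00.

$64,025.00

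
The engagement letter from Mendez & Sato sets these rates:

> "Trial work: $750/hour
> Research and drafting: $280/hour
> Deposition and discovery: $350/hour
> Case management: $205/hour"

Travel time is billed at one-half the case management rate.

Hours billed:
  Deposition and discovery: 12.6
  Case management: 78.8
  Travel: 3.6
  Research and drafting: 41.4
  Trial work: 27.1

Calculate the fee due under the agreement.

Trial work: 27.1 × $750 = $20,325.00
Research and drafting: 41.4 × $280 = $11,592.00
Deposition and discovery: 12.6 × $350 = $4,410.00
Case management: 78.8 × $205 = $16,154.00
Subtotal: $20,325.00 + $11,592.00 + $4,410.00 + $16,154.00 = $52,481.00
Travel: 3.6 × ($205 ÷ 2) = 3.6 × $102.50 = $369.00
Total: $52,481.00 + $369.00 = $52,850.00

$52,850.00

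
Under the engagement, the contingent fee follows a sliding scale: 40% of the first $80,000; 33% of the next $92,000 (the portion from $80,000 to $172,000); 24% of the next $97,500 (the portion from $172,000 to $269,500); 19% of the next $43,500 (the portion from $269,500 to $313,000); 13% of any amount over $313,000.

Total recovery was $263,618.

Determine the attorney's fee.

$84,348.32

First $80,000 at 40% = $32,000.00
Next $92,000 at 33% = $30,360.00
Remaining $91,618 at 24% = $21,988.32
Fee: $32,000.00 + $30,360.00 + $21,988.32 = $84,348.32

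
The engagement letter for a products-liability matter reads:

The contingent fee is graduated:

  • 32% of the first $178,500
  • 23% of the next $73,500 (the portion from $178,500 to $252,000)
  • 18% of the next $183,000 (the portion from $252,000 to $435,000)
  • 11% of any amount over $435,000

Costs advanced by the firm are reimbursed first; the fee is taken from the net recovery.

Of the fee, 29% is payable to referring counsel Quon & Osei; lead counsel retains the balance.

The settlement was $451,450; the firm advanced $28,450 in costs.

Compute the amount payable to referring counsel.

$30,393.45

Fee base (net of costs): $451,450 − $28,450 = $423,000
First $178,500 at 32% = $57,120.00
Next $73,500 at 23% = $16,905.00
Remaining $171,000 at 18% = $30,780.00
Fee: $57,120.00 + $16,905.00 + $30,780.00 = $104,805.00
Referral share: 29% of $104,805.00 = $30,393.45; lead counsel retains $104,805.00 − $30,393.45 = $74,411.55.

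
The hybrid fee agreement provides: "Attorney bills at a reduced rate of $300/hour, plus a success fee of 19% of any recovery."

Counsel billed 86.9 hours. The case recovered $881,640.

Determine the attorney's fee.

$193,581.60

Hourly: 86.9 × $300 = $26,070.00
Success fee: 19% of $881,640 = $167,511.60
Total: $26,070.00 + $167,511.60 = $193,581.60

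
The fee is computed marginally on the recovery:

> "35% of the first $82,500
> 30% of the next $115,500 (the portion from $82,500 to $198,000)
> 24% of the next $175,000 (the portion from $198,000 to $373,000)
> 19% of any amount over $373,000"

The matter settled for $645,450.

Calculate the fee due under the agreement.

$157,290.50

First $82,500 at 35% = $28,875.00
Next $115,500 at 30% = $34,650.00
Next $175,000 at 24% = $42,000.00
Remaining $272,450 at 19% = $51,765.50
Fee: $28,875.00 + $34,650.00 + $42,000.00 + $51,765.50 = $157,290.50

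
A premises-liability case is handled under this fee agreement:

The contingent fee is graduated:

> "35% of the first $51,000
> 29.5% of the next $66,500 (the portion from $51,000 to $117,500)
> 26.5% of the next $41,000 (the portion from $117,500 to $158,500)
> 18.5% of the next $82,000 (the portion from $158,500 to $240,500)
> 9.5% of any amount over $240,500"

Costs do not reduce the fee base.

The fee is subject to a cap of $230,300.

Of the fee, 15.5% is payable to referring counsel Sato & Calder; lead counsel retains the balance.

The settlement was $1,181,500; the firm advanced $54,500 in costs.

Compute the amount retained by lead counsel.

$129,198.39

Fee base is the gross recovery, $1,181,500; costs are reimbursed separately.
First $51,000 at 35% = $17,850.00
Next $66,500 at 29.5% = $19,617.50
Next $41,000 at 26.5% = $10,865.00
Next $82,000 at 18.5% = $15,170.00
Remaining $941,000 at 9.5% = $89,395.00
Fee: $17,850.00 + $19,617.50 + $10,865.00 + $15,170.00 + $89,395.00 = $152,897.50
$152,897.50 is under the $230,300 cap.
Referral share: 15.5% of $152,897.50 = $23,699.11; lead counsel retains $152,897.50 − $23,699.11 = $129,198.39.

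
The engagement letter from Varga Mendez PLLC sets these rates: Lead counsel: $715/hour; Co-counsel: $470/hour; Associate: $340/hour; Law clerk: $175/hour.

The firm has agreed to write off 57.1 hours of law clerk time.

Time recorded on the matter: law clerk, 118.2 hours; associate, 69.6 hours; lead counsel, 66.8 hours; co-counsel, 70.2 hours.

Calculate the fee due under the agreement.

Lead counsel: 66.8 × $715 = $47,762.00
Co-counsel: 70.2 × $470 = $32,994.00
Associate: 69.6 × $340 = $23,664.00
Law clerk: 118.2 × $175 = $20,685.00
Subtotal: $125,105.00
Write-off: 57.1 × $175 = $9,992.50
Total: $125,105.00 − $9,992.50 = $115,112.50

$115,112.50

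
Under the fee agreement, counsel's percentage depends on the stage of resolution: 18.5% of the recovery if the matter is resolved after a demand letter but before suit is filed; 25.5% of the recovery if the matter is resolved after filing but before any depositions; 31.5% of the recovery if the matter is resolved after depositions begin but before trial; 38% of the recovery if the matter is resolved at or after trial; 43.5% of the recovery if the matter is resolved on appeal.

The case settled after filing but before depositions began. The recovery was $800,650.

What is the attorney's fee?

The matter settled after filing but before depositions began, so the 25.5% rate applies.
$800,650 × 25.5% = $204,165.75

$204,165.75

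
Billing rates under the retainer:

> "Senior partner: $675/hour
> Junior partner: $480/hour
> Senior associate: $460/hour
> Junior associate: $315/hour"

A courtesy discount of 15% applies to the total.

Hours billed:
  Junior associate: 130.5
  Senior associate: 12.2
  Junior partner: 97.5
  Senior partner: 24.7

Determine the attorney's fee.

$93,663.20

Senior partner: 24.7 × $675 = $16,672.50
Junior partner: 97.5 × $480 = $46,800.00
Senior associate: 12.2 × $460 = $5,612.00
Junior associate: 130.5 × $315 = $41,107.50
Subtotal: $110,192.00
Less 15% discount: −$16,528.80
Total: $110,192.00 − $16,528.80 = $93,663.20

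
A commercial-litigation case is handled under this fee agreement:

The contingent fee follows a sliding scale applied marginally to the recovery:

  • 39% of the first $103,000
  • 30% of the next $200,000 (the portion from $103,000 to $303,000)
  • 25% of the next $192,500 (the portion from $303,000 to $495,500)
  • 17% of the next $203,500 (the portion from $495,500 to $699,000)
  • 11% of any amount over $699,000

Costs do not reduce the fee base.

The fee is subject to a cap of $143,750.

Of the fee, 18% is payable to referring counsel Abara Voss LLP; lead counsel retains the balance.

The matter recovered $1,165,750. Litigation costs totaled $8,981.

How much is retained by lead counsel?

Fee base is the gross recovery, $1,165,750; costs are reimbursed separately.
First $103,000 at 39% = $40,170.00
Next $200,000 at 30% = $60,000.00
Next $192,500 at 25% = $48,125.00
Next $203,500 at 17% = $34,595.00
Remaining $466,750 at 11% = $51,342.50
Fee: $40,170.00 + $60,000.00 + $48,125.00 + $34,595.00 + $51,342.50 = $234,232.50
$234,232.50 exceeds the $143,750 cap, so the fee is capped at $143,750.00.
Referral share: 18% of $143,750.00 = $25,875.00; lead counsel retains $143,750.00 − $25,875.00 = $117,875.00.

$117,875.00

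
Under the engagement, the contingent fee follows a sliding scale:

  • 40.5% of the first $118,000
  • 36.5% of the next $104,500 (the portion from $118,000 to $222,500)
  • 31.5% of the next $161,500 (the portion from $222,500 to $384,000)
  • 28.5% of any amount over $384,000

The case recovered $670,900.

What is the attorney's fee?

$218,571.50

First $118,000 at 40.5% = $47,790.00
Next $104,500 at 36.5% = $38,142.50
Next $161,500 at 31.5% = $50,872.50
Remaining $286,900 at 28.5% = $81,766.50
Fee: $47,790.00 + $38,142.50 + $50,872.50 + $81,766.50 = $218,571.50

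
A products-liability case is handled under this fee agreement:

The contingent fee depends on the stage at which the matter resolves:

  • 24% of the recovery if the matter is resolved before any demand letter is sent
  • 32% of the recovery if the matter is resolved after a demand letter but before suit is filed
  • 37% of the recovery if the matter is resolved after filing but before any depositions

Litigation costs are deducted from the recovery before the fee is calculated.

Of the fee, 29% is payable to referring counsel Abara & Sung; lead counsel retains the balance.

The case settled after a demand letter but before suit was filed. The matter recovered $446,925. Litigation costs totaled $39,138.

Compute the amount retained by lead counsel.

Fee base (net of costs): $446,925 − $39,138 = $407,787
The matter settled after a demand letter but before suit was filed, so the 32% rate applies.
$407,787 × 32% = $130,491.84
Referral share: 29% of $130,491.84 = $37,842.63; lead counsel retains $130,491.84 − $37,842.63 = $92,649.21.

$92,649.21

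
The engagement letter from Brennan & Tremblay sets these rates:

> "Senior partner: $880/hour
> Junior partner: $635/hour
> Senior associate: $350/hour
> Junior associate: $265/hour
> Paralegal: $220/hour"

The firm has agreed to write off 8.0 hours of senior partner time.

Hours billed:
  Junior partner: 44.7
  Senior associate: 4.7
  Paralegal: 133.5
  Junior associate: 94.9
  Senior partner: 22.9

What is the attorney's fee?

Senior partner: 22.9 × $880 = $20,152.00
Junior partner: 44.7 × $635 = $28,384.50
Senior associate: 4.7 × $350 = $1,645.00
Junior associate: 94.9 × $265 = $25,148.50
Paralegal: 133.5 × $220 = $29,370.00
Subtotal: $104,700.00
Write-off: 8.0 × $880 = $7,040.00
Total: $104,700.00 − $7,040.00 = $97,660.00

$97,660.00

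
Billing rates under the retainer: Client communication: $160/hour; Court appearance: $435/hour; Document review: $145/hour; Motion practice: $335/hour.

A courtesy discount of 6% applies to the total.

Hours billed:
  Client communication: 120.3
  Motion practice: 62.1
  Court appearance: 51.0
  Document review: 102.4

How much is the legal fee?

Client communication: 120.3 × $160 = $19,248.00
Court appearance: 51.0 × $435 = $22,185.00
Document review: 102.4 × $145 = $14,848.00
Motion practice: 62.1 × $335 = $20,803.50
Subtotal: $77,084.50
Less 6% discount: −$4,625.07
Total: $77,084.50 − $4,625.07 = $72,459.43

$72,459.43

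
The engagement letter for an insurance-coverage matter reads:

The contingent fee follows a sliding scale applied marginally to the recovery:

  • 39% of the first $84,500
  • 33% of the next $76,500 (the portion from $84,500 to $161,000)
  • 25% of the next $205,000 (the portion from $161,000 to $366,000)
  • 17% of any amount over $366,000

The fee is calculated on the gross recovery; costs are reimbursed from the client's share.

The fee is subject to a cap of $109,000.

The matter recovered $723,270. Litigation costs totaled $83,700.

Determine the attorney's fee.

Fee base is the gross recovery, $723,270; costs are reimbursed separately.
First $84,500 at 39% = $32,955.00
Next $76,500 at 33% = $25,245.00
Next $205,000 at 25% = $51,250.00
Remaining $357,270 at 17% = $60,735.90
Fee: $32,955.00 + $25,245.00 + $51,250.00 + $60,735.90 = $170,185.90
$170,185.90 exceeds the $109,000 cap, so the fee is capped at $109,000.00.

$109,000.00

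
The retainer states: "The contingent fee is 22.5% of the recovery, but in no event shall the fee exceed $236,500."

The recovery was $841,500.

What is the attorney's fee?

$189,337.50

22.5% of $841,500 = $189,337.50
That is under the $236,500 cap.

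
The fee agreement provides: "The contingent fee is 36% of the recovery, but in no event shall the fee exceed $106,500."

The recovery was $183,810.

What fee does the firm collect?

$66,171.60

36% of $183,810 = $66,171.60
That is under the $106,500 cap.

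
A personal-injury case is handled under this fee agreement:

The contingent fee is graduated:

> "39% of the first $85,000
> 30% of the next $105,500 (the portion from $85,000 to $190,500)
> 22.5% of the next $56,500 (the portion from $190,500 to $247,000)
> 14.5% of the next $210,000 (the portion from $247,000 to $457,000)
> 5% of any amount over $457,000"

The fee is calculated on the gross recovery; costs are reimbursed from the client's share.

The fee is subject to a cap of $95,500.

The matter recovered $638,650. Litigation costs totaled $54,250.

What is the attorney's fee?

Fee base is the gross recovery, $638,650; costs are reimbursed separately.
First $85,000 at 39% = $33,150.00
Next $105,500 at 30% = $31,650.00
Next $56,500 at 22.5% = $12,712.50
Next $210,000 at 14.5% = $30,450.00
Remaining $181,650 at 5% = $9,082.50
Fee: $33,150.00 + $31,650.00 + $12,712.50 + $30,450.00 + $9,082.50 = $117,045.00
$117,045.00 exceeds the $95,500 cap, so the fee is capped at $95,500.00.

$95,500.00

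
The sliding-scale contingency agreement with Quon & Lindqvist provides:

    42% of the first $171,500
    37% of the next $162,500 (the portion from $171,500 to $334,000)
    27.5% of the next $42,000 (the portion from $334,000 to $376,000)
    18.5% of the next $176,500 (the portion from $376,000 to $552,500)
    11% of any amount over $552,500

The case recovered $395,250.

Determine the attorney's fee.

First $171,500 at 42% = $72,030.00
Next $162,500 at 37% = $60,125.00
Next $42,000 at 27.5% = $11,550.00
Remaining $19,250 at 18.5% = $3,561.25
Fee: $72,030.00 + $60,125.00 + $11,550.00 + $3,561.25 = $147,266.25

$147,266.25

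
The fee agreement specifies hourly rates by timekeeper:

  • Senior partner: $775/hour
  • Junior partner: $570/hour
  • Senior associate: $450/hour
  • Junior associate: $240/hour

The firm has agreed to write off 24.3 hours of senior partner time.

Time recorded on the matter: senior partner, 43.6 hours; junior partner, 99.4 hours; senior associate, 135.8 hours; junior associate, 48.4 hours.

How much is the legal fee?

$144,341.50

Senior partner: 43.6 × $775 = $33,790.00
Junior partner: 99.4 × $570 = $56,658.00
Senior associate: 135.8 × $450 = $61,110.00
Junior associate: 48.4 × $240 = $11,616.00
Subtotal: $163,174.00
Write-off: 24.3 × $775 = $18,832.50
Total: $163,174.00 − $18,832.50 = $144,341.50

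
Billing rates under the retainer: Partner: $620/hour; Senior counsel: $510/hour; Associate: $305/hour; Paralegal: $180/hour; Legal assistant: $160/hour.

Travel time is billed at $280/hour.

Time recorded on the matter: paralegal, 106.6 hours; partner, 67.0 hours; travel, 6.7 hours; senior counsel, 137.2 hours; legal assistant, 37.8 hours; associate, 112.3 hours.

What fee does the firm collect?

Partner: 67.0 × $620 = $41,540.00
Senior counsel: 137.2 × $510 = $69,972.00
Associate: 112.3 × $305 = $34,251.50
Paralegal: 106.6 × $180 = $19,188.00
Legal assistant: 37.8 × $160 = $6,048.00
Subtotal: $41,540.00 + $69,972.00 + $34,251.50 + $19,188.00 + $6,048.00 = $170,999.50
Travel: 6.7 × $280 = $1,876.00
Total: $170,999.50 + $1,876.00 = $172,875.50

$172,875.50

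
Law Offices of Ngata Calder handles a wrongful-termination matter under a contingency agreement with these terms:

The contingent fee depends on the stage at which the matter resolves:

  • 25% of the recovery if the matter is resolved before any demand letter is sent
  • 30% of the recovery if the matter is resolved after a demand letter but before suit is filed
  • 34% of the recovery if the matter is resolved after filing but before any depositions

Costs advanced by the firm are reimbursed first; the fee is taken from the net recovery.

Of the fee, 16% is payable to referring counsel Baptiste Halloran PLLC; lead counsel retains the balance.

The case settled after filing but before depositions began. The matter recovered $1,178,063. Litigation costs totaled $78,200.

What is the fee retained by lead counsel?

Fee base (net of costs): $1,178,063 − $78,200 = $1,099,863
The matter settled after filing but before depositions began, so the 34% rate applies.
$1,099,863 × 34% = $373,953.42
Referral share: 16% of $373,953.42 = $59,832.55; lead counsel retains $373,953.42 − $59,832.55 = $314,120.87.

$314,120.87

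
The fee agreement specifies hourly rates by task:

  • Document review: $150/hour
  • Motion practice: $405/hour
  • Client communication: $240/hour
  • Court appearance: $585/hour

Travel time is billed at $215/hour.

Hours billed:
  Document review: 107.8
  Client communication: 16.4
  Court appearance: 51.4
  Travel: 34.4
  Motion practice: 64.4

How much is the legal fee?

Document review: 107.8 × $150 = $16,170.00
Motion practice: 64.4 × $405 = $26,082.00
Client communication: 16.4 × $240 = $3,936.00
Court appearance: 51.4 × $585 = $30,069.00
Subtotal: $16,170.00 + $26,082.00 + $3,936.00 + $30,069.00 = $76,257.00
Travel: 34.4 × $215 = $7,396.00
Total: $76,257.00 + $7,396.00 = $83,653.00

$83,653.00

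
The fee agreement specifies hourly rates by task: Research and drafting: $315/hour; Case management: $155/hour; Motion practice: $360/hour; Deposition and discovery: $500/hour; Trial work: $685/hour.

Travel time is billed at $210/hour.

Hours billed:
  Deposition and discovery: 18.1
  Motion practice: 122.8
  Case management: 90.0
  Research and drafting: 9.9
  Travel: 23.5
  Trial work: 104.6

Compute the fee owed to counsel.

Research and drafting: 9.9 × $315 = $3,118.50
Case management: 90.0 × $155 = $13,950.00
Motion practice: 122.8 × $360 = $44,208.00
Deposition and discovery: 18.1 × $500 = $9,050.00
Trial work: 104.6 × $685 = $71,651.00
Subtotal: $3,118.50 + $13,950.00 + $44,208.00 + $9,050.00 + $71,651.00 = $141,977.50
Travel: 23.5 × $210 = $4,935.00
Total: $141,977.50 + $4,935.00 = $146,912.50

$146,912.50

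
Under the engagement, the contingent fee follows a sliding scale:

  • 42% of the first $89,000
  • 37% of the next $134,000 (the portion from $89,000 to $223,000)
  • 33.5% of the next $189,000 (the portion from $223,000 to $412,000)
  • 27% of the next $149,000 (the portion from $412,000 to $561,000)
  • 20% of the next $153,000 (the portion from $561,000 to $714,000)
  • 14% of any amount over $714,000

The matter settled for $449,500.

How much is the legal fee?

First $89,000 at 42% = $37,380.00
Next $134,000 at 37% = $49,580.00
Next $189,000 at 33.5% = $63,315.00
Remaining $37,500 at 27% = $10,125.00
Fee: $37,380.00 + $49,580.00 + $63,315.00 + $10,125.00 = $160,400.00

$160,400.00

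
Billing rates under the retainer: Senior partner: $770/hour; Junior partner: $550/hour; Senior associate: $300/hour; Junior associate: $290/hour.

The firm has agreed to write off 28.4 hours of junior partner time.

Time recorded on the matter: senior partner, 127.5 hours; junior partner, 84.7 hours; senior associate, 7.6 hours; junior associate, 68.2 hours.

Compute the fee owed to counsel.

$151,198.00

Senior partner: 127.5 × $770 = $98,175.00
Junior partner: 84.7 × $550 = $46,585.00
Senior associate: 7.6 × $300 = $2,280.00
Junior associate: 68.2 × $290 = $19,778.00
Subtotal: $166,818.00
Write-off: 28.4 × $550 = $15,620.00
Total: $166,818.00 − $15,620.00 = $151,198.00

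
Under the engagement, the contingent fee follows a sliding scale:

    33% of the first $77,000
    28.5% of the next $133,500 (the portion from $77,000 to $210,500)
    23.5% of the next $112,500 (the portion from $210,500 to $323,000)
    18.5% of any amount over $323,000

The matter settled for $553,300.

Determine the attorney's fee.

First $77,000 at 33% = $25,410.00
Next $133,500 at 28.5% = $38,047.50
Next $112,500 at 23.5% = $26,437.50
Remaining $230,300 at 18.5% = $42,605.50
Fee: $25,410.00 + $38,047.50 + $26,437.50 + $42,605.50 = $132,500.50

$132,500.50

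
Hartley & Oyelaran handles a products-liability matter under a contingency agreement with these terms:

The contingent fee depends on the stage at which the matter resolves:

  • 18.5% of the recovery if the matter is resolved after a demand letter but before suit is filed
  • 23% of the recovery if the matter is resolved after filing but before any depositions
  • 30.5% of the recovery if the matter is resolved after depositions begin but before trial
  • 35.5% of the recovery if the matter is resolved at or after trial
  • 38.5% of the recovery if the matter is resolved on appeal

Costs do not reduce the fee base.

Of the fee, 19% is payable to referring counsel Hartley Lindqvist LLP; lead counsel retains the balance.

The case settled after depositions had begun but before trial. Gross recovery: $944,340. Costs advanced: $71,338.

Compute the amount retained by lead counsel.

Fee base is the gross recovery, $944,340; costs are reimbursed separately.
The matter settled after depositions had begun but before trial, so the 30.5% rate applies.
$944,340 × 30.5% = $288,023.70
Referral share: 19% of $288,023.70 = $54,724.50; lead counsel retains $288,023.70 − $54,724.50 = $233,299.20.

$233,299.20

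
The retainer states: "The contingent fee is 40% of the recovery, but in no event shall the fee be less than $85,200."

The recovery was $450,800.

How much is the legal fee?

$180,320.00

40% of $450,800 = $180,320.00
That exceeds the $85,200 minimum.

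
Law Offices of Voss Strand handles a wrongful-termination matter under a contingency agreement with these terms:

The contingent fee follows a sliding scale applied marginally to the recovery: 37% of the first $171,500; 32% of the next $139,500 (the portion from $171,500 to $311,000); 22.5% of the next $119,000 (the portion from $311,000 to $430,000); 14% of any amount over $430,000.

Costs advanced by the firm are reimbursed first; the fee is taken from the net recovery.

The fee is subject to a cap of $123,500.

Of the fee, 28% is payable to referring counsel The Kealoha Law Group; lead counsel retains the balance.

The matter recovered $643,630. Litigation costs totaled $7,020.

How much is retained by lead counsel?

$88,920.00

Fee base (net of costs): $643,630 − $7,020 = $636,610
First $171,500 at 37% = $63,455.00
Next $139,500 at 32% = $44,640.00
Next $119,000 at 22.5% = $26,775.00
Remaining $206,610 at 14% = $28,925.40
Fee: $63,455.00 + $44,640.00 + $26,775.00 + $28,925.40 = $163,795.40
$163,795.40 exceeds the $123,500 cap, so the fee is capped at $123,500.00.
Referral share: 28% of $123,500.00 = $34,580.00; lead counsel retains $123,500.00 − $34,580.00 = $88,920.00.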